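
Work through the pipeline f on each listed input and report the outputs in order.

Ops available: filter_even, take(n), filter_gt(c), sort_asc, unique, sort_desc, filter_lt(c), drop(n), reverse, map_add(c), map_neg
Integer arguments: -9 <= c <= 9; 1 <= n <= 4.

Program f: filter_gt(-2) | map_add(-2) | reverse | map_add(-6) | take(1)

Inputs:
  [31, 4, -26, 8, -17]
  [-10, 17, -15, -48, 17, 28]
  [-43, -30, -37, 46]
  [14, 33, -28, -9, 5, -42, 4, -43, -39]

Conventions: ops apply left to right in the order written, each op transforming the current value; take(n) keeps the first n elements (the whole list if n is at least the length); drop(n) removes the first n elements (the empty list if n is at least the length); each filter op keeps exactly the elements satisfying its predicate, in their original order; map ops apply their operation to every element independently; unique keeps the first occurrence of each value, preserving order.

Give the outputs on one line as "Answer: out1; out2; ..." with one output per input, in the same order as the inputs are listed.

[0]; [20]; [38]; [-4]

Execution, op by op:
  [31, 4, -26, 8, -17] -> [31, 4, 8] -> [29, 2, 6] -> [6, 2, 29] -> [0, -4, 23] -> [0]
  [-10, 17, -15, -48, 17, 28] -> [17, 17, 28] -> [15, 15, 26] -> [26, 15, 15] -> [20, 9, 9] -> [20]
  [-43, -30, -37, 46] -> [46] -> [44] -> [44] -> [38] -> [38]
  [14, 33, -28, -9, 5, -42, 4, -43, -39] -> [14, 33, 5, 4] -> [12, 31, 3, 2] -> [2, 3, 31, 12] -> [-4, -3, 25, 6] -> [-4]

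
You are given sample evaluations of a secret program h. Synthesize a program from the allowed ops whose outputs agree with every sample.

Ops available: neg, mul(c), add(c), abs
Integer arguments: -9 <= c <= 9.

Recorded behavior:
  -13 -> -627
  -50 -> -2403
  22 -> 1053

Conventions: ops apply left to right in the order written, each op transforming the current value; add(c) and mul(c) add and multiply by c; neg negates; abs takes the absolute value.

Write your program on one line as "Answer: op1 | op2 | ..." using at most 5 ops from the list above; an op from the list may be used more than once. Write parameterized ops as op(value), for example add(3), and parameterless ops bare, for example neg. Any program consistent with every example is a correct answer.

neg | mul(-8) | mul(6) | add(-3)

Check, running the answer program on each example:
  -13 -> 13 -> -104 -> -624 -> -627
  -50 -> 50 -> -400 -> -2400 -> -2403
  22 -> -22 -> 176 -> 1056 -> 1053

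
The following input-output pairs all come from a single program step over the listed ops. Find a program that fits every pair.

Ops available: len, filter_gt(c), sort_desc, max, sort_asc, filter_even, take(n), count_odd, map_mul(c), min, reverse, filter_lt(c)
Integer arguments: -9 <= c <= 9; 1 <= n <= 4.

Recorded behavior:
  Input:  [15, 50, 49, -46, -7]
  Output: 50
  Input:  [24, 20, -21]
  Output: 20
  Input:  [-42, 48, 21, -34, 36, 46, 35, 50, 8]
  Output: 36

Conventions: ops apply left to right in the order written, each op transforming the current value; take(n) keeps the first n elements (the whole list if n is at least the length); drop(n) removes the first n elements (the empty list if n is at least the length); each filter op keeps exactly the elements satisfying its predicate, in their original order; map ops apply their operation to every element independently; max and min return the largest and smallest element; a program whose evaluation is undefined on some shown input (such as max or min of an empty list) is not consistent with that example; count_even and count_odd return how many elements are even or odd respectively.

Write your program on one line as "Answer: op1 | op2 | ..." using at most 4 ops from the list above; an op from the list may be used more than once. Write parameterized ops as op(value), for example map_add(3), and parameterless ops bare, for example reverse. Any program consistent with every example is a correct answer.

filter_gt(8) | filter_even | sort_asc | min

Check, running the answer program on each example:
  [15, 50, 49, -46, -7] -> [15, 50, 49] -> [50] -> [50] -> 50
  [24, 20, -21] -> [24, 20] -> [24, 20] -> [20, 24] -> 20
  [-42, 48, 21, -34, 36, 46, 35, 50, 8] -> [48, 21, 36, 46, 35, 50] -> [48, 36, 46, 50] -> [36, 46, 48, 50] -> 36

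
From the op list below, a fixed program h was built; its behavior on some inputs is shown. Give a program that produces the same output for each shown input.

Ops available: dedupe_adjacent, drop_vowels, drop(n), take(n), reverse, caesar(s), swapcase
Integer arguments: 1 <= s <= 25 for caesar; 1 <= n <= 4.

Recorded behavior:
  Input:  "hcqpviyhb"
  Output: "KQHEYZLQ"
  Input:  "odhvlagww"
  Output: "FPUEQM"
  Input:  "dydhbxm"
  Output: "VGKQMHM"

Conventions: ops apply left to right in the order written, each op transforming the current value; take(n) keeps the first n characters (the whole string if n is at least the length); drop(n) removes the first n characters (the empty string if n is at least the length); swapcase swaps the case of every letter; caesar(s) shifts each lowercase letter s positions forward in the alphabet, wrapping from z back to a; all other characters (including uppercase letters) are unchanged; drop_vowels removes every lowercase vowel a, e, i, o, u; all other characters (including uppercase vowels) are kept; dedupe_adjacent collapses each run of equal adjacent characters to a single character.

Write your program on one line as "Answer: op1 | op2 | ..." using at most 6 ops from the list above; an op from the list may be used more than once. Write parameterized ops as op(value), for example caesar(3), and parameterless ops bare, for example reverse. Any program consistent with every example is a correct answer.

reverse | drop_vowels | caesar(20) | caesar(15) | dedupe_adjacent | swapcase

Check, running the answer program on each example:
  "hcqpviyhb" -> "bhyivpqch" -> "bhyvpqch" -> "vbspjkwb" -> "kqheyzlq" -> "kqheyzlq" -> "KQHEYZLQ"
  "odhvlagww" -> "wwgalvhdo" -> "wwglvhd" -> "qqafpbx" -> "ffpueqm" -> "fpueqm" -> "FPUEQM"
  "dydhbxm" -> "mxbhdyd" -> "mxbhdyd" -> "grvbxsx" -> "vgkqmhm" -> "vgkqmhm" -> "VGKQMHM"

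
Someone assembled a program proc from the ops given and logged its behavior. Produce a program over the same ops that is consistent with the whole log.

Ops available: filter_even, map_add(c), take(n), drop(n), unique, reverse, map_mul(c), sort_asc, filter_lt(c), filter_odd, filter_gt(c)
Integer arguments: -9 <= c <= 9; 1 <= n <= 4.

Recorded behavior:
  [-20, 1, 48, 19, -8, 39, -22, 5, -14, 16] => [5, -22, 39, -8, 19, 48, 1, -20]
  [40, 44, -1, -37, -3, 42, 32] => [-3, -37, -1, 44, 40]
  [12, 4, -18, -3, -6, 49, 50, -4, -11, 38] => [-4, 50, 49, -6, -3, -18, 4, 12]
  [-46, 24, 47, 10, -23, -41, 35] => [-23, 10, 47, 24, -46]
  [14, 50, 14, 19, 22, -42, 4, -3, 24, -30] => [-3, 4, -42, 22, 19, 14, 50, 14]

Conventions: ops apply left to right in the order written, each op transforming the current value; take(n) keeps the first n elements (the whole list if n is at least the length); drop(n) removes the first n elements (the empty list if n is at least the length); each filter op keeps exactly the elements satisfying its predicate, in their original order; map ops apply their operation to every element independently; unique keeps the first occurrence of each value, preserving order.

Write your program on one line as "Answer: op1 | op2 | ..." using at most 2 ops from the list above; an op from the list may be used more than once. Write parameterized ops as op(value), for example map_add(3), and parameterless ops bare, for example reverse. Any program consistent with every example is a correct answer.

reverse | drop(2)

Check, running the answer program on each example:
  [-20, 1, 48, 19, -8, 39, -22, 5, -14, 16] -> [16, -14, 5, -22, 39, -8, 19, 48, 1, -20] -> [5, -22, 39, -8, 19, 48, 1, -20]
  [40, 44, -1, -37, -3, 42, 32] -> [32, 42, -3, -37, -1, 44, 40] -> [-3, -37, -1, 44, 40]
  [12, 4, -18, -3, -6, 49, 50, -4, -11, 38] -> [38, -11, -4, 50, 49, -6, -3, -18, 4, 12] -> [-4, 50, 49, -6, -3, -18, 4, 12]
  [-46, 24, 47, 10, -23, -41, 35] -> [35, -41, -23, 10, 47, 24, -46] -> [-23, 10, 47, 24, -46]
  [14, 50, 14, 19, 22, -42, 4, -3, 24, -30] -> [-30, 24, -3, 4, -42, 22, 19, 14, 50, 14] -> [-3, 4, -42, 22, 19, 14, 50, 14]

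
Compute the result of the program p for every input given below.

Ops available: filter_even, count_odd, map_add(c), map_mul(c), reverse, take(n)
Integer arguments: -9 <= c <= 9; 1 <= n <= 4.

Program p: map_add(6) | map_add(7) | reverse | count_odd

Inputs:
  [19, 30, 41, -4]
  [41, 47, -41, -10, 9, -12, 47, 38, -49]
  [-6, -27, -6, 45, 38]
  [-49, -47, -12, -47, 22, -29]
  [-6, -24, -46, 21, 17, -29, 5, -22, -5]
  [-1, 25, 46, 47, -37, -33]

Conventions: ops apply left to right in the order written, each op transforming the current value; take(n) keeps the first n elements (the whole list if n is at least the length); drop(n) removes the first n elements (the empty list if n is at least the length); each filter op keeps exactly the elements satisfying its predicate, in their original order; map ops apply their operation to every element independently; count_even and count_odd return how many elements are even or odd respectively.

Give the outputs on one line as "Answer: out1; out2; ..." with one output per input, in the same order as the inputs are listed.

Execution, op by op:
  [19, 30, 41, -4] -> [25, 36, 47, 2] -> [32, 43, 54, 9] -> [9, 54, 43, 32] -> 2
  [41, 47, -41, -10, 9, -12, 47, 38, -49] -> [47, 53, -35, -4, 15, -6, 53, 44, -43] -> [54, 60, -28, 3, 22, 1, 60, 51, -36] -> [-36, 51, 60, 1, 22, 3, -28, 60, 54] -> 3
  [-6, -27, -6, 45, 38] -> [0, -21, 0, 51, 44] -> [7, -14, 7, 58, 51] -> [51, 58, 7, -14, 7] -> 3
  [-49, -47, -12, -47, 22, -29] -> [-43, -41, -6, -41, 28, -23] -> [-36, -34, 1, -34, 35, -16] -> [-16, 35, -34, 1, -34, -36] -> 2
  [-6, -24, -46, 21, 17, -29, 5, -22, -5] -> [0, -18, -40, 27, 23, -23, 11, -16, 1] -> [7, -11, -33, 34, 30, -16, 18, -9, 8] -> [8, -9, 18, -16, 30, 34, -33, -11, 7] -> 4
  [-1, 25, 46, 47, -37, -33] -> [5, 31, 52, 53, -31, -27] -> [12, 38, 59, 60, -24, -20] -> [-20, -24, 60, 59, 38, 12] -> 1

2; 3; 3; 2; 4; 1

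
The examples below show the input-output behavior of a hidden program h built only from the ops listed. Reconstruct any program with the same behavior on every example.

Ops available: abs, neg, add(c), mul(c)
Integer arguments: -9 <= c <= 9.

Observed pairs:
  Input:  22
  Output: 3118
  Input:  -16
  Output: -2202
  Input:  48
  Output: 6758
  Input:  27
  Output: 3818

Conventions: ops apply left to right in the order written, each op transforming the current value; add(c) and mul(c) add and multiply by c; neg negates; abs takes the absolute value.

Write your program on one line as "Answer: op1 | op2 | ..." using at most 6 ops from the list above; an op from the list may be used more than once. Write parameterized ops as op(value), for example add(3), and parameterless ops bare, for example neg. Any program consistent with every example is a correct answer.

mul(7) | add(1) | mul(5) | add(4) | mul(4) | add(2)

Check, running the answer program on each example:
  22 -> 154 -> 155 -> 775 -> 779 -> 3116 -> 3118
  -16 -> -112 -> -111 -> -555 -> -551 -> -2204 -> -2202
  48 -> 336 -> 337 -> 1685 -> 1689 -> 6756 -> 6758
  27 -> 189 -> 190 -> 950 -> 954 -> 3816 -> 3818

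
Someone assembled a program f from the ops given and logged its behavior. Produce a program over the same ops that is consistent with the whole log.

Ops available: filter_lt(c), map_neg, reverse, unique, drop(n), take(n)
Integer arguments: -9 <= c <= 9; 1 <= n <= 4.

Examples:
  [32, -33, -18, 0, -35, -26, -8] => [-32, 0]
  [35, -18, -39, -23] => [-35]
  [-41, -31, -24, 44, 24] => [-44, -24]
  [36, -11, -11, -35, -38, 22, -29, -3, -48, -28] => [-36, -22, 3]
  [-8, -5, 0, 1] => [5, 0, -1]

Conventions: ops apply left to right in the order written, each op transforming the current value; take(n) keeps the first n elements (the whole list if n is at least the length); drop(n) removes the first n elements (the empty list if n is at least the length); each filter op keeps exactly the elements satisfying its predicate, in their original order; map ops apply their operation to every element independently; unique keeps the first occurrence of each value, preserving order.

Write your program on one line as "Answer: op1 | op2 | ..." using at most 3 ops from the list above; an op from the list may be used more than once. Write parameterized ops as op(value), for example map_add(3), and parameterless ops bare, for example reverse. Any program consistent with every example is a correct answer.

map_neg | unique | filter_lt(8)

Check, running the answer program on each example:
  [32, -33, -18, 0, -35, -26, -8] -> [-32, 33, 18, 0, 35, 26, 8] -> [-32, 33, 18, 0, 35, 26, 8] -> [-32, 0]
  [35, -18, -39, -23] -> [-35, 18, 39, 23] -> [-35, 18, 39, 23] -> [-35]
  [-41, -31, -24, 44, 24] -> [41, 31, 24, -44, -24] -> [41, 31, 24, -44, -24] -> [-44, -24]
  [36, -11, -11, -35, -38, 22, -29, -3, -48, -28] -> [-36, 11, 11, 35, 38, -22, 29, 3, 48, 28] -> [-36, 11, 35, 38, -22, 29, 3, 48, 28] -> [-36, -22, 3]
  [-8, -5, 0, 1] -> [8, 5, 0, -1] -> [8, 5, 0, -1] -> [5, 0, -1]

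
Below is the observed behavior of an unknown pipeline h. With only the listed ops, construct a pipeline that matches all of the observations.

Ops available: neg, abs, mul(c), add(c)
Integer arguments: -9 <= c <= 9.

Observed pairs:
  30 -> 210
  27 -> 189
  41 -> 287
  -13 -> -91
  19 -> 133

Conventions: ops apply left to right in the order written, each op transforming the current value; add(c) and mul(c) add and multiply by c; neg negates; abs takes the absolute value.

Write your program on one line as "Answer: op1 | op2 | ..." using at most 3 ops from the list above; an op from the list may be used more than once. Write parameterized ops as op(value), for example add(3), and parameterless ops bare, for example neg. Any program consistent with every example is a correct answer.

neg | mul(-7)

Check, running the answer program on each example:
  30 -> -30 -> 210
  27 -> -27 -> 189
  41 -> -41 -> 287
  -13 -> 13 -> -91
  19 -> -19 -> 133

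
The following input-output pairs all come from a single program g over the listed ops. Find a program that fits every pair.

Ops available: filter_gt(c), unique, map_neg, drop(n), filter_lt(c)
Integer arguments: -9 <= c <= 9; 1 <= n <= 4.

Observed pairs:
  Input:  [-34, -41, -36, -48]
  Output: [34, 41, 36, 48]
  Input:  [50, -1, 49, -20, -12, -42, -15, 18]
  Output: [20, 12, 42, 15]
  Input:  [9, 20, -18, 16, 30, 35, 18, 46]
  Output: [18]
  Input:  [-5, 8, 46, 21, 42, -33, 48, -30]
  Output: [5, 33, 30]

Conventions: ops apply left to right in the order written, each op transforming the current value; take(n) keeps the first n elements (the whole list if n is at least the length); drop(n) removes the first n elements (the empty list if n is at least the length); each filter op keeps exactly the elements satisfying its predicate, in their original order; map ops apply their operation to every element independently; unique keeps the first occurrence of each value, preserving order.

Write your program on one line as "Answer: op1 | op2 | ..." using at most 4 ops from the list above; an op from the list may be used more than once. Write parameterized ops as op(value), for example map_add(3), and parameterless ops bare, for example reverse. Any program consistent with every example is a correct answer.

filter_lt(1) | map_neg | filter_gt(1)

Check, running the answer program on each example:
  [-34, -41, -36, -48] -> [-34, -41, -36, -48] -> [34, 41, 36, 48] -> [34, 41, 36, 48]
  [50, -1, 49, -20, -12, -42, -15, 18] -> [-1, -20, -12, -42, -15] -> [1, 20, 12, 42, 15] -> [20, 12, 42, 15]
  [9, 20, -18, 16, 30, 35, 18, 46] -> [-18] -> [18] -> [18]
  [-5, 8, 46, 21, 42, -33, 48, -30] -> [-5, -33, -30] -> [5, 33, 30] -> [5, 33, 30]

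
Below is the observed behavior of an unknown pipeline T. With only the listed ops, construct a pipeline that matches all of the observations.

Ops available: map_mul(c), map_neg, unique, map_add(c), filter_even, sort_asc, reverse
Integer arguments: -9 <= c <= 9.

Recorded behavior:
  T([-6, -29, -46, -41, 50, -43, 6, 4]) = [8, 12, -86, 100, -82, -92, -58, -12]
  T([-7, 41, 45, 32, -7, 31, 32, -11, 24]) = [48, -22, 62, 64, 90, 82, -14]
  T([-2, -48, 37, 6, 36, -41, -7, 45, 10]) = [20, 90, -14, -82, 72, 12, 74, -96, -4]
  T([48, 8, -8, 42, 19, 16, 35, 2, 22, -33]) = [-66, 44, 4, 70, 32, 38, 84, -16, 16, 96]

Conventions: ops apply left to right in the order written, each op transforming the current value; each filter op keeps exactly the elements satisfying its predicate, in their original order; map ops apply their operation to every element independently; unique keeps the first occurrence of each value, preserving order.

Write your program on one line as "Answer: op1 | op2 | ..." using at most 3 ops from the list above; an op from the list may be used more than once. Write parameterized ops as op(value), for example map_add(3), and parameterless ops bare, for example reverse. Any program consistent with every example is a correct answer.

unique | reverse | map_mul(2)

Check, running the answer program on each example:
  [-6, -29, -46, -41, 50, -43, 6, 4] -> [-6, -29, -46, -41, 50, -43, 6, 4] -> [4, 6, -43, 50, -41, -46, -29, -6] -> [8, 12, -86, 100, -82, -92, -58, -12]
  [-7, 41, 45, 32, -7, 31, 32, -11, 24] -> [-7, 41, 45, 32, 31, -11, 24] -> [24, -11, 31, 32, 45, 41, -7] -> [48, -22, 62, 64, 90, 82, -14]
  [-2, -48, 37, 6, 36, -41, -7, 45, 10] -> [-2, -48, 37, 6, 36, -41, -7, 45, 10] -> [10, 45, -7, -41, 36, 6, 37, -48, -2] -> [20, 90, -14, -82, 72, 12, 74, -96, -4]
  [48, 8, -8, 42, 19, 16, 35, 2, 22, -33] -> [48, 8, -8, 42, 19, 16, 35, 2, 22, -33] -> [-33, 22, 2, 35, 16, 19, 42, -8, 8, 48] -> [-66, 44, 4, 70, 32, 38, 84, -16, 16, 96]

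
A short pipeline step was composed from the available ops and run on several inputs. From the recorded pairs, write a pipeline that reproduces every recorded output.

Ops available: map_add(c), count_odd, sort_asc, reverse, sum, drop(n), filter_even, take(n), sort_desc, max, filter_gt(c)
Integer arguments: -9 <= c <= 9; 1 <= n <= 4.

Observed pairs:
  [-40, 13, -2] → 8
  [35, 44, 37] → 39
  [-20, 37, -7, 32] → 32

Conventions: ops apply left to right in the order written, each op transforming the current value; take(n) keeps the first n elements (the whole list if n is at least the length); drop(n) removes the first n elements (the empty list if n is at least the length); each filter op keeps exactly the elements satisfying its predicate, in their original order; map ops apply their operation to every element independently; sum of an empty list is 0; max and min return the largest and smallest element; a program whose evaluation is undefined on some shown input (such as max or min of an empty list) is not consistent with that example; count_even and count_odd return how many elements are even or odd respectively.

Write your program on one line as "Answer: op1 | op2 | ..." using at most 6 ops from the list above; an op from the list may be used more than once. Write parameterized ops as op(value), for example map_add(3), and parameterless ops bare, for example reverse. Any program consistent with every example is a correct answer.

reverse | drop(1) | map_add(3) | reverse | map_add(-8) | max

Check, running the answer program on each example:
  [-40, 13, -2] -> [-2, 13, -40] -> [13, -40] -> [16, -37] -> [-37, 16] -> [-45, 8] -> 8
  [35, 44, 37] -> [37, 44, 35] -> [44, 35] -> [47, 38] -> [38, 47] -> [30, 39] -> 39
  [-20, 37, -7, 32] -> [32, -7, 37, -20] -> [-7, 37, -20] -> [-4, 40, -17] -> [-17, 40, -4] -> [-25, 32, -12] -> 32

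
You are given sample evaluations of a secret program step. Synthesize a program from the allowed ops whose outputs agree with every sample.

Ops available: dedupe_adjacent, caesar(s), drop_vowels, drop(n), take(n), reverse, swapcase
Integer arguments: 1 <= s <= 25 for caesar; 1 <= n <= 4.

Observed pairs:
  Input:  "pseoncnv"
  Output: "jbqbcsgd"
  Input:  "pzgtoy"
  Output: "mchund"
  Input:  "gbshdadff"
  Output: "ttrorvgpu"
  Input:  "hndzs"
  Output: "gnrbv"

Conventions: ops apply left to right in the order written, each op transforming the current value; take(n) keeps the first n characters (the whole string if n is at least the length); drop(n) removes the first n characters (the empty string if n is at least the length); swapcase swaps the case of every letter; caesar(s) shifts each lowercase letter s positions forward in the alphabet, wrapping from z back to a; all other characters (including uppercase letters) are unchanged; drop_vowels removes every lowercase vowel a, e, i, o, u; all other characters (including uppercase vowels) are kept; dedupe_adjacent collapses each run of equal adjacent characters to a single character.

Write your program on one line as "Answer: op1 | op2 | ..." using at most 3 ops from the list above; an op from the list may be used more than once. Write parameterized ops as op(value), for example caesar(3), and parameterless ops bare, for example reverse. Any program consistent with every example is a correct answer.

caesar(14) | reverse

Check, running the answer program on each example:
  "pseoncnv" -> "dgscbqbj" -> "jbqbcsgd"
  "pzgtoy" -> "dnuhcm" -> "mchund"
  "gbshdadff" -> "upgvrortt" -> "ttrorvgpu"
  "hndzs" -> "vbrng" -> "gnrbv"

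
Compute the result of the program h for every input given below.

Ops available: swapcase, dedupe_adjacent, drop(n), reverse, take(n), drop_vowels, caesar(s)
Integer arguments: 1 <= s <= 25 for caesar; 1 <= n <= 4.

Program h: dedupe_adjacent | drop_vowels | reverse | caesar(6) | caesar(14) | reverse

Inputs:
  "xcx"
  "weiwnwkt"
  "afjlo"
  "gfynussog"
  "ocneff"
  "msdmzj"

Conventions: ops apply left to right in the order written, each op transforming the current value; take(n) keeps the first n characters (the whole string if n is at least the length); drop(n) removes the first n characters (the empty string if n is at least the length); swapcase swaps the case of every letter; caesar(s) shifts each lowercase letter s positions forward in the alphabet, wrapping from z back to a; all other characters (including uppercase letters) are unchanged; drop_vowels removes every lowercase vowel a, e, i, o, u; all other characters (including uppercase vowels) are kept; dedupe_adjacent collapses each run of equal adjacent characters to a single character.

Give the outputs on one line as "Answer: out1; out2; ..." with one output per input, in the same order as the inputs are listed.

Execution, op by op:
  "xcx" -> "xcx" -> "xcx" -> "xcx" -> "did" -> "rwr" -> "rwr"
  "weiwnwkt" -> "weiwnwkt" -> "wwnwkt" -> "tkwnww" -> "zqctcc" -> "neqhqq" -> "qqhqen"
  "afjlo" -> "afjlo" -> "fjl" -> "ljf" -> "rpl" -> "fdz" -> "zdf"
  "gfynussog" -> "gfynusog" -> "gfynsg" -> "gsnyfg" -> "mytelm" -> "amhsza" -> "azshma"
  "ocneff" -> "ocnef" -> "cnf" -> "fnc" -> "lti" -> "zhw" -> "whz"
  "msdmzj" -> "msdmzj" -> "msdmzj" -> "jzmdsm" -> "pfsjys" -> "dtgxmg" -> "gmxgtd"

"rwr"; "qqhqen"; "zdf"; "azshma"; "whz"; "gmxgtd"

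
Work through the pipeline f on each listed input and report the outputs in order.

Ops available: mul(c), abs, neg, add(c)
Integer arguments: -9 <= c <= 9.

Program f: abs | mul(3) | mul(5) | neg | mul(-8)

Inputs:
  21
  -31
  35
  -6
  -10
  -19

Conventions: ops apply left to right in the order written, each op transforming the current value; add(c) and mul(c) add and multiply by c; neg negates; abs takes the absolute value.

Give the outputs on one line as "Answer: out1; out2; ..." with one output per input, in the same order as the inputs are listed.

Execution, op by op:
  21 -> 21 -> 63 -> 315 -> -315 -> 2520
  -31 -> 31 -> 93 -> 465 -> -465 -> 3720
  35 -> 35 -> 105 -> 525 -> -525 -> 4200
  -6 -> 6 -> 18 -> 90 -> -90 -> 720
  -10 -> 10 -> 30 -> 150 -> -150 -> 1200
  -19 -> 19 -> 57 -> 285 -> -285 -> 2280

2520; 3720; 4200; 720; 1200; 2280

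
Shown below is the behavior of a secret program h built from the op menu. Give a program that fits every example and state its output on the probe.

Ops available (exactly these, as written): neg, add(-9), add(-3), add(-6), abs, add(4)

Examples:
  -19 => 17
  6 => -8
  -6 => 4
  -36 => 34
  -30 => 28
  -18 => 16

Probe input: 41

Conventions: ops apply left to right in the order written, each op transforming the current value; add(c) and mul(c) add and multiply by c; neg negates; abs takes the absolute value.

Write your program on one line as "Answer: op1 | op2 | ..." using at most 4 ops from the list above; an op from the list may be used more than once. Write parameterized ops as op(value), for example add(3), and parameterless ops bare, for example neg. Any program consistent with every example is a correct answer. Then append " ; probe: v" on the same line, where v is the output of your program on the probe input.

neg | add(4) | add(-6) ; probe: -43

Check, running the answer program on each example:
  -19 -> 19 -> 23 -> 17
  6 -> -6 -> -2 -> -8
  -6 -> 6 -> 10 -> 4
  -36 -> 36 -> 40 -> 34
  -30 -> 30 -> 34 -> 28
  -18 -> 18 -> 22 -> 16
  probe: 41 -> -41 -> -37 -> -43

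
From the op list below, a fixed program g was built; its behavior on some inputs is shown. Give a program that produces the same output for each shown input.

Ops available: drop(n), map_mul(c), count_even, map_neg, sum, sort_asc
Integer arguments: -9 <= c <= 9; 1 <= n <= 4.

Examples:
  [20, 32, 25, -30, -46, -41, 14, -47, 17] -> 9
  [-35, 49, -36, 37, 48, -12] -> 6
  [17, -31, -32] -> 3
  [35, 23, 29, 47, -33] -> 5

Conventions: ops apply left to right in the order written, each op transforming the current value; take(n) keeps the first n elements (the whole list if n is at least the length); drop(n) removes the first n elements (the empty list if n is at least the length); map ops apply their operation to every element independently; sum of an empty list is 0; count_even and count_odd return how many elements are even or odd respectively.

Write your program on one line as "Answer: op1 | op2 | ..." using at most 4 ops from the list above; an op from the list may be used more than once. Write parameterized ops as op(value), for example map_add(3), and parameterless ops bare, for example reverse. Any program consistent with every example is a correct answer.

map_mul(8) | map_neg | map_mul(-4) | count_even

Check, running the answer program on each example:
  [20, 32, 25, -30, -46, -41, 14, -47, 17] -> [160, 256, 200, -240, -368, -328, 112, -376, 136] -> [-160, -256, -200, 240, 368, 328, -112, 376, -136] -> [640, 1024, 800, -960, -1472, -1312, 448, -1504, 544] -> 9
  [-35, 49, -36, 37, 48, -12] -> [-280, 392, -288, 296, 384, -96] -> [280, -392, 288, -296, -384, 96] -> [-1120, 1568, -1152, 1184, 1536, -384] -> 6
  [17, -31, -32] -> [136, -248, -256] -> [-136, 248, 256] -> [544, -992, -1024] -> 3
  [35, 23, 29, 47, -33] -> [280, 184, 232, 376, -264] -> [-280, -184, -232, -376, 264] -> [1120, 736, 928, 1504, -1056] -> 5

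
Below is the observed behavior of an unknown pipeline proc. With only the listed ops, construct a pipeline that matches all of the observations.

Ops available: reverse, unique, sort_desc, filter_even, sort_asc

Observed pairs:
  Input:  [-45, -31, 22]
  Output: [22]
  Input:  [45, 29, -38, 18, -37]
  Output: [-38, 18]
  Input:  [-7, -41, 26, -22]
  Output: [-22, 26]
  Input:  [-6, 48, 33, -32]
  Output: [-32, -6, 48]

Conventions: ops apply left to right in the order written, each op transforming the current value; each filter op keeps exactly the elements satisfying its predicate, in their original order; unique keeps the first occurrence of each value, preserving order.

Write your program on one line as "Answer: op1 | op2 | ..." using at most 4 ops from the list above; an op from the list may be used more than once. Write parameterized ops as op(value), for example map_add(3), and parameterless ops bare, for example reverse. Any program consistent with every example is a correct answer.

sort_desc | sort_asc | filter_even

Check, running the answer program on each example:
  [-45, -31, 22] -> [22, -31, -45] -> [-45, -31, 22] -> [22]
  [45, 29, -38, 18, -37] -> [45, 29, 18, -37, -38] -> [-38, -37, 18, 29, 45] -> [-38, 18]
  [-7, -41, 26, -22] -> [26, -7, -22, -41] -> [-41, -22, -7, 26] -> [-22, 26]
  [-6, 48, 33, -32] -> [48, 33, -6, -32] -> [-32, -6, 33, 48] -> [-32, -6, 48]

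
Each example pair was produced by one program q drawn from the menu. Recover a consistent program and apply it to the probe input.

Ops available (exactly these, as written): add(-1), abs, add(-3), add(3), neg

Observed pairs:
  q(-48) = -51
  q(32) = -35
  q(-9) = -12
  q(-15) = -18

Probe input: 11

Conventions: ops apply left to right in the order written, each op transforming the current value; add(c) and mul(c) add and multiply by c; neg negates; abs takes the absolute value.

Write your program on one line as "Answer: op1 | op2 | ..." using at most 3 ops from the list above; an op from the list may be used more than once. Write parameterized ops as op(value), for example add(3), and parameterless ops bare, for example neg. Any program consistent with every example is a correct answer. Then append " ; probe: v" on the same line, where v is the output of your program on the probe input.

abs | neg | add(-3) ; probe: -14

Check, running the answer program on each example:
  -48 -> 48 -> -48 -> -51
  32 -> 32 -> -32 -> -35
  -9 -> 9 -> -9 -> -12
  -15 -> 15 -> -15 -> -18
  probe: 11 -> 11 -> -11 -> -14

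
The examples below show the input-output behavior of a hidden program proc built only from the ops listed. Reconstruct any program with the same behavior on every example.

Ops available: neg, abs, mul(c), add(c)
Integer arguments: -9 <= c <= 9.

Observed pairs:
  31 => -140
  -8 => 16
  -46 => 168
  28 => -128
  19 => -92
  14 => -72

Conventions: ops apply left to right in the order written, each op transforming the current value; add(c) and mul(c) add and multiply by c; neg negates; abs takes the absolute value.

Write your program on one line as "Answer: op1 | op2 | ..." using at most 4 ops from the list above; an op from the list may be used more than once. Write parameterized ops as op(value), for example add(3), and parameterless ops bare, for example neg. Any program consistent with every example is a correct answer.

add(4) | mul(2) | mul(-2)

Check, running the answer program on each example:
  31 -> 35 -> 70 -> -140
  -8 -> -4 -> -8 -> 16
  -46 -> -42 -> -84 -> 168
  28 -> 32 -> 64 -> -128
  19 -> 23 -> 46 -> -92
  14 -> 18 -> 36 -> -72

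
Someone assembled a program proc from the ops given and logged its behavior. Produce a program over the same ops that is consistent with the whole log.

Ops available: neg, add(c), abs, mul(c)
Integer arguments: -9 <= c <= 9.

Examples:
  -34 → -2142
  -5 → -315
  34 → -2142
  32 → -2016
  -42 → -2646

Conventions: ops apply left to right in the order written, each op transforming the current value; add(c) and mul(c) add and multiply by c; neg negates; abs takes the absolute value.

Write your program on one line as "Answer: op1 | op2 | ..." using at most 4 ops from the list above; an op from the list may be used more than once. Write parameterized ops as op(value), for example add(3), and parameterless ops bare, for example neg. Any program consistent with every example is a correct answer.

abs | neg | mul(9) | mul(7)

Check, running the answer program on each example:
  -34 -> 34 -> -34 -> -306 -> -2142
  -5 -> 5 -> -5 -> -45 -> -315
  34 -> 34 -> -34 -> -306 -> -2142
  32 -> 32 -> -32 -> -288 -> -2016
  -42 -> 42 -> -42 -> -378 -> -2646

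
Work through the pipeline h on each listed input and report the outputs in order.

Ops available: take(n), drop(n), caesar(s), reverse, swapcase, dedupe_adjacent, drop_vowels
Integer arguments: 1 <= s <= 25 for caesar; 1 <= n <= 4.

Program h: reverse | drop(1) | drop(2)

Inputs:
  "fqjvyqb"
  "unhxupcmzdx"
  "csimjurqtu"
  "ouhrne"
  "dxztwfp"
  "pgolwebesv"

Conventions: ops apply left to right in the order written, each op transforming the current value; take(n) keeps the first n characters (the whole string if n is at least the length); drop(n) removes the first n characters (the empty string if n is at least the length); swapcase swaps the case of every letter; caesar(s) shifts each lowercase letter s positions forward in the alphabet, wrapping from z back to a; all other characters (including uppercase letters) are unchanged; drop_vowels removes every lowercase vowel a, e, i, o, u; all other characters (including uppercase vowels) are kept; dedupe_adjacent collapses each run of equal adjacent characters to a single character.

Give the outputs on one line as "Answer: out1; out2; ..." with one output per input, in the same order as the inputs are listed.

"vjqf"; "mcpuxhnu"; "rujmisc"; "huo"; "tzxd"; "bewlogp"

Execution, op by op:
  "fqjvyqb" -> "bqyvjqf" -> "qyvjqf" -> "vjqf"
  "unhxupcmzdx" -> "xdzmcpuxhnu" -> "dzmcpuxhnu" -> "mcpuxhnu"
  "csimjurqtu" -> "utqrujmisc" -> "tqrujmisc" -> "rujmisc"
  "ouhrne" -> "enrhuo" -> "nrhuo" -> "huo"
  "dxztwfp" -> "pfwtzxd" -> "fwtzxd" -> "tzxd"
  "pgolwebesv" -> "vsebewlogp" -> "sebewlogp" -> "bewlogp"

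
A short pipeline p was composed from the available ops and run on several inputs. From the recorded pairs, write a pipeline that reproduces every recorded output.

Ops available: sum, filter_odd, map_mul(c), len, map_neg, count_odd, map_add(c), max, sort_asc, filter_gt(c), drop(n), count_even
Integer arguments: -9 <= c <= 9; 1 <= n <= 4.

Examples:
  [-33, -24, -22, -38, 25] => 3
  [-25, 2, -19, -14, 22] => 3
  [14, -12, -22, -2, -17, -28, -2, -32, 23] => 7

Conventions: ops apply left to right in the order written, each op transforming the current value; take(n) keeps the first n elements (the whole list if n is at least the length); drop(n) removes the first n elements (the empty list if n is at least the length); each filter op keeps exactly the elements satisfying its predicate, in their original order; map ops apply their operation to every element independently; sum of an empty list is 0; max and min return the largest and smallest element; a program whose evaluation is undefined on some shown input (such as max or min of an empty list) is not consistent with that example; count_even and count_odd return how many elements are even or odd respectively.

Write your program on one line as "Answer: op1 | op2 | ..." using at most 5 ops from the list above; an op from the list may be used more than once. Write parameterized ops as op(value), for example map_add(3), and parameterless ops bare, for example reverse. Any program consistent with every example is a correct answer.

map_add(-3) | map_add(8) | sort_asc | count_odd

Check, running the answer program on each example:
  [-33, -24, -22, -38, 25] -> [-36, -27, -25, -41, 22] -> [-28, -19, -17, -33, 30] -> [-33, -28, -19, -17, 30] -> 3
  [-25, 2, -19, -14, 22] -> [-28, -1, -22, -17, 19] -> [-20, 7, -14, -9, 27] -> [-20, -14, -9, 7, 27] -> 3
  [14, -12, -22, -2, -17, -28, -2, -32, 23] -> [11, -15, -25, -5, -20, -31, -5, -35, 20] -> [19, -7, -17, 3, -12, -23, 3, -27, 28] -> [-27, -23, -17, -12, -7, 3, 3, 19, 28] -> 7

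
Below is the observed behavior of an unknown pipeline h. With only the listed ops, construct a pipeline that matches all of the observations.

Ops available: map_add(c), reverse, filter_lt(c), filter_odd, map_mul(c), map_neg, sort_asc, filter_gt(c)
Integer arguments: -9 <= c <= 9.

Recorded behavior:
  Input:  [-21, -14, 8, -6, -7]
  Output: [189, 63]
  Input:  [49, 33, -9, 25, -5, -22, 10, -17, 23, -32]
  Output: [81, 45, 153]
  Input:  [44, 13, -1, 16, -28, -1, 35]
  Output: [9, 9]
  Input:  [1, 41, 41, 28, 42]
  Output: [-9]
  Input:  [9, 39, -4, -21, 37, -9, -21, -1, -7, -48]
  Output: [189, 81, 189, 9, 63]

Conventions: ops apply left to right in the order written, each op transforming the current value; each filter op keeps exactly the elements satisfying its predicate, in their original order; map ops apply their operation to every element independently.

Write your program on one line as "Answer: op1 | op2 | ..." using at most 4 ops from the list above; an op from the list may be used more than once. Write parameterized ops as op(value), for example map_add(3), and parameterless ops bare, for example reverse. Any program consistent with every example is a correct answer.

filter_odd | filter_lt(4) | map_mul(-9)

Check, running the answer program on each example:
  [-21, -14, 8, -6, -7] -> [-21, -7] -> [-21, -7] -> [189, 63]
  [49, 33, -9, 25, -5, -22, 10, -17, 23, -32] -> [49, 33, -9, 25, -5, -17, 23] -> [-9, -5, -17] -> [81, 45, 153]
  [44, 13, -1, 16, -28, -1, 35] -> [13, -1, -1, 35] -> [-1, -1] -> [9, 9]
  [1, 41, 41, 28, 42] -> [1, 41, 41] -> [1] -> [-9]
  [9, 39, -4, -21, 37, -9, -21, -1, -7, -48] -> [9, 39, -21, 37, -9, -21, -1, -7] -> [-21, -9, -21, -1, -7] -> [189, 81, 189, 9, 63]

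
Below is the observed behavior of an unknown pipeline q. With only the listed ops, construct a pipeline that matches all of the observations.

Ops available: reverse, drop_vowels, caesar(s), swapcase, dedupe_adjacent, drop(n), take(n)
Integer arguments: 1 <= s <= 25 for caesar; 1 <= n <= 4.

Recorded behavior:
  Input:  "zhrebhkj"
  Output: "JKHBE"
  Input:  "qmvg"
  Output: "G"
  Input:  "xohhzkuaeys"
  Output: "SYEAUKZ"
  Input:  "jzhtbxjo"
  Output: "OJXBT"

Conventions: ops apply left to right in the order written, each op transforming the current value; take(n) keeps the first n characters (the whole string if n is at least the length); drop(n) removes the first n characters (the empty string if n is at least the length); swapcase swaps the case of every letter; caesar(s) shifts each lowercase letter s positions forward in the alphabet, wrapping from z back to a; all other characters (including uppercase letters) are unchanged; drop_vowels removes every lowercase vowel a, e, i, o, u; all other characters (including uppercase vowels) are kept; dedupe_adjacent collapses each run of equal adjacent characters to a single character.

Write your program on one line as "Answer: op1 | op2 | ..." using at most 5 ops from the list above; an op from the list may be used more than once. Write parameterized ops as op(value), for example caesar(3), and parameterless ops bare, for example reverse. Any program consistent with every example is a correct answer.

drop(1) | dedupe_adjacent | swapcase | drop(2) | reverse

Check, running the answer program on each example:
  "zhrebhkj" -> "hrebhkj" -> "hrebhkj" -> "HREBHKJ" -> "EBHKJ" -> "JKHBE"
  "qmvg" -> "mvg" -> "mvg" -> "MVG" -> "G" -> "G"
  "xohhzkuaeys" -> "ohhzkuaeys" -> "ohzkuaeys" -> "OHZKUAEYS" -> "ZKUAEYS" -> "SYEAUKZ"
  "jzhtbxjo" -> "zhtbxjo" -> "zhtbxjo" -> "ZHTBXJO" -> "TBXJO" -> "OJXBT"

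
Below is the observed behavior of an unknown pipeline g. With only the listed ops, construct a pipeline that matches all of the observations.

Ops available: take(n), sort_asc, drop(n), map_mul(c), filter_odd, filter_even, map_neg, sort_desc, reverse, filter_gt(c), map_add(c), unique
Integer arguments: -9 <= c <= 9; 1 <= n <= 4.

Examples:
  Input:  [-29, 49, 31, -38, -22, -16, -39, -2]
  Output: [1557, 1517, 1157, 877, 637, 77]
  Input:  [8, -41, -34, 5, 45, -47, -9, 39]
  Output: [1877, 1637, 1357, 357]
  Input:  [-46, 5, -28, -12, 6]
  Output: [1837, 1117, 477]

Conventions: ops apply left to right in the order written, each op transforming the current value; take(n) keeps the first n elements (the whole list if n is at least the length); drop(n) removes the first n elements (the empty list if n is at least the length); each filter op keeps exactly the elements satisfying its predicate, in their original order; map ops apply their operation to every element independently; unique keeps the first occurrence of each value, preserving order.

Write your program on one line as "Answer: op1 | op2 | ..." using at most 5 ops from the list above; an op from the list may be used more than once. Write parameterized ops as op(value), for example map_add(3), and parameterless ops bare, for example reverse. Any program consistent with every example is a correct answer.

map_mul(-8) | map_mul(5) | sort_desc | filter_gt(-5) | map_add(-3)

Check, running the answer program on each example:
  [-29, 49, 31, -38, -22, -16, -39, -2] -> [232, -392, -248, 304, 176, 128, 312, 16] -> [1160, -1960, -1240, 1520, 880, 640, 1560, 80] -> [1560, 1520, 1160, 880, 640, 80, -1240, -1960] -> [1560, 1520, 1160, 880, 640, 80] -> [1557, 1517, 1157, 877, 637, 77]
  [8, -41, -34, 5, 45, -47, -9, 39] -> [-64, 328, 272, -40, -360, 376, 72, -312] -> [-320, 1640, 1360, -200, -1800, 1880, 360, -1560] -> [1880, 1640, 1360, 360, -200, -320, -1560, -1800] -> [1880, 1640, 1360, 360] -> [1877, 1637, 1357, 357]
  [-46, 5, -28, -12, 6] -> [368, -40, 224, 96, -48] -> [1840, -200, 1120, 480, -240] -> [1840, 1120, 480, -200, -240] -> [1840, 1120, 480] -> [1837, 1117, 477]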